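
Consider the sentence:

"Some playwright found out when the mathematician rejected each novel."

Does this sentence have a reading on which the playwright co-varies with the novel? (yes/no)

No

The paraphrase describes the scope ordering *each novel* > *some playwright*.
The target quantifier *each novel* is part of the embedded question *when the mathematician rejected each novel*.
QR across an interrogative CP boundary is ruled out as a wh-island violation.
So *each novel* cannot raise high enough to outscope *some playwright*; only the surface ordering *some playwright* > *each novel* is available.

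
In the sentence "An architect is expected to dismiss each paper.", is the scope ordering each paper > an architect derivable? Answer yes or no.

Yes

*each paper* is inside a raising infinitive, which is transparent to QR (no CP barrier), so it behaves as a matrix argument.
With no island boundary between them, the object can take inverse scope over the subject via ordinary QR within the clause.
Both orderings are possible: *an architect* > *each paper* and *each paper* > *an architect*.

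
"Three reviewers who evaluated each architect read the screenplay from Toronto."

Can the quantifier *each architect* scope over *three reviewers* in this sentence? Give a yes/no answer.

No

*each architect* is embedded in the relative clause *who evaluated each architect*.
Relative clauses are scope islands: a quantifier cannot QR out of a relative clause to take scope in the matrix clause.
The inverse ordering *each architect* > *three reviewers* is therefore underivable.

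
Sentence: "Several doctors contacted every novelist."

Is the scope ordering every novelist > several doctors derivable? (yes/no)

*several doctors* and *every novelist* are co-arguments of the matrix verb, with nothing but a clause-internal boundary between them.
Ordinary QR to a clause-peripheral position gives the wide-scope LF for the lower DP.

Yes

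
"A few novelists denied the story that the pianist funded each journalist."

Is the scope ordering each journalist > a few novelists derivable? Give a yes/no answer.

The target quantifier *each journalist* is part of the complex NP *the story that the pianist funded each journalist*.
The complex NP is opaque for QR — the quantifier is frozen inside the noun's complement.
So *each journalist* cannot raise to a position above *a few novelists*.

No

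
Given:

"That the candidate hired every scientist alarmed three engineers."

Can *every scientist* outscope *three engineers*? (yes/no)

No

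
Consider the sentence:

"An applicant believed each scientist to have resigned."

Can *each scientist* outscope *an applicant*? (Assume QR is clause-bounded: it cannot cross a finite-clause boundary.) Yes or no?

Yes

*each scientist* is an ECM subject; ECM complements are not islands, and the embedded quantifier may take matrix scope.
Nothing blocks QR of the lower DP to a position above the higher one, so inverse scope is available.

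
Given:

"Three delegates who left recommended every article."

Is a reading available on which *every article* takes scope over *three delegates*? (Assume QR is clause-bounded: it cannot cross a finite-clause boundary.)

*every article* is a matrix argument; only *three delegates* is modified by the relative clause *who left*, so the RC island is irrelevant to the target quantifier.
Ordinary QR to a clause-peripheral position gives the wide-scope LF for the lower DP.

Yes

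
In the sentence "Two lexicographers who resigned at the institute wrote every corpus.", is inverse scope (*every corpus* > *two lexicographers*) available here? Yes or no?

Yes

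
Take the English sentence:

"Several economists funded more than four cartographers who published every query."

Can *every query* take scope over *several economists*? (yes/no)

Structurally, *every query* is inside the relative clause *who published every query* modifying *more than four cartographers*.
Quantifiers inside a relative clause are trapped there; the RC boundary blocks QR.
*every query* > *several economists* would require crossing that boundary, which is illicit.

No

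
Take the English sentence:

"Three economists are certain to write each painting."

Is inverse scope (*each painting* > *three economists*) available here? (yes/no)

The matrix predicate is a raising verb, whose infinitival complement is not a scope island — *each painting* can QR into the matrix clause.
Since no island is crossed, the inverse ordering is licensed alongside surface scope.

Yes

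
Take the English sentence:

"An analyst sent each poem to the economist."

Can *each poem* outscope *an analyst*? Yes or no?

Yes

*each poem* and *an analyst* are in the same minimal clause.
Since no island is crossed, the inverse ordering is licensed alongside surface scope.
Both orderings are possible: *an analyst* > *each poem* and *each poem* > *an analyst*.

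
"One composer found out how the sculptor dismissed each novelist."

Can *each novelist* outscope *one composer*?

*each novelist* is embedded in the embedded question *how the sculptor dismissed each novelist*.
An indirect question is a wh-island; the filled [Spec,CP] blocks QR across the CP edge.
So *each novelist* cannot raise to a position above *one composer*.
(Only the surface reading survives: one fixed composer with respect to all the relevant novelists.)

No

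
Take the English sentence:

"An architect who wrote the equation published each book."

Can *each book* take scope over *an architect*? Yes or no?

*each book* sits in the matrix clause, not in the relative clause on *an architect*.
Since no island is crossed, the inverse ordering is licensed alongside surface scope.
Both orderings are possible: *an architect* > *each book* and *each book* > *an architect*.

Yes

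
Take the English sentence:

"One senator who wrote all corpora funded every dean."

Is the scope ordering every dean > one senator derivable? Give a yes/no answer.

The RC *who wrote all corpora* is an island, but *every dean* is not inside it — it is the matrix object, a clausemate of *one senator*.
Nothing blocks QR of the lower DP to a position above the higher one, so inverse scope is available.

Yes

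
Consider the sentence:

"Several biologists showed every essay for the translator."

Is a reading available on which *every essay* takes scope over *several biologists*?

Yes

*several biologists* and *every essay* are co-arguments of the matrix verb, with nothing but a clause-internal boundary between them.
Since no island is crossed, the inverse ordering is licensed alongside surface scope.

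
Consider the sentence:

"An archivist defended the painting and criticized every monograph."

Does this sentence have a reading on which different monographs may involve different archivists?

No

The described interpretation is the *every monograph* > *an archivist* scoping.
*every monograph* occurs within one conjunct of the coordinate structure (*criticized every monograph*).
QR out of a conjunct would have to apply non-ATB, which the CSC forbids.
Hence only narrow scope for *every monograph* (under *an archivist*) survives.
(Only the surface reading survives: one fixed archivist with respect to all the relevant monographs.)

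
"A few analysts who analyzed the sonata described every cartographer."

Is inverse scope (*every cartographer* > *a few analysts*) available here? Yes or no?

Yes

*every cartographer* sits in the matrix clause, not in the relative clause on *a few analysts*.
With no island boundary between them, the object can take inverse scope over the subject via ordinary QR within the clause.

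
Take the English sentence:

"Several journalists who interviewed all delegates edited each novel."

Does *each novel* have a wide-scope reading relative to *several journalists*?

*each novel* sits in the matrix clause, not in the relative clause on *several journalists*.
Ordinary QR to a clause-peripheral position gives the wide-scope LF for the lower DP.

Yes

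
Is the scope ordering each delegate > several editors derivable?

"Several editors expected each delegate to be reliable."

ECM infinitives lack a CP barrier, so *each delegate* can QR over the matrix subject *several editors*.
Ordinary QR to a clause-peripheral position gives the wide-scope LF for the lower DP.

Yes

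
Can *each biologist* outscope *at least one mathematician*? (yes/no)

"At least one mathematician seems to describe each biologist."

Yes

The matrix predicate is a raising verb, whose infinitival complement is not a scope island — *each biologist* can QR into the matrix clause.
With no island boundary between them, the object can take inverse scope over the subject via ordinary QR within the clause.
So *each biologist* > *at least one mathematician* is among the available readings.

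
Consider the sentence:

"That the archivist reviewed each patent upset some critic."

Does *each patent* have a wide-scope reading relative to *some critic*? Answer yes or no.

No

*each patent* occurs within the sentential subject *that the archivist reviewed each patent*.
The subject-island constraint blocks QR out of a clausal subject.
So *each patent* cannot raise to a position above *some critic*.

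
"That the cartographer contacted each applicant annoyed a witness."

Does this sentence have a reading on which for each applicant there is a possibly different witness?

No

This is the *each applicant* > *a witness* reading.
The DP *each applicant* is contained in the sentential subject *that the cartographer contacted each applicant*.
The Sentential Subject Constraint rules out raising the quantifier out of the that-clause subject.
So the wide-scope reading for *each applicant* is blocked.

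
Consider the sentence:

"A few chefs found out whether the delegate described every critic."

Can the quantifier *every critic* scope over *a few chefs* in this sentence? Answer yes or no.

Structurally, *every critic* is inside the embedded question *whether the delegate described every critic*.
An indirect question is a wh-island; the filled [Spec,CP] blocks QR across the CP edge.
Hence only narrow scope for *every critic* (under *a few chefs*) survives.

No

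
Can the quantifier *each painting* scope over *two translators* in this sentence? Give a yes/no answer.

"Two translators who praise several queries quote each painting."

*each painting* is a matrix argument; only *two translators* is modified by the relative clause *who praise several queries*, so the RC island is irrelevant to the target quantifier.
No island intervenes, so both surface and inverse scope are derivable.

Yes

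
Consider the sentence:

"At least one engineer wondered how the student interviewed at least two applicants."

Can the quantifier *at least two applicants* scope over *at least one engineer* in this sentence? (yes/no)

No

The DP *at least two applicants* is contained in the embedded question *how the student interviewed at least two applicants*.
An indirect question is a wh-island; the filled [Spec,CP] blocks QR across the CP edge.
*at least two applicants* is confined to the island and cannot take scope over *at least one engineer*.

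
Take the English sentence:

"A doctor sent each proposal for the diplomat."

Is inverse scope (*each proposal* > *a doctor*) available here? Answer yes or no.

Yes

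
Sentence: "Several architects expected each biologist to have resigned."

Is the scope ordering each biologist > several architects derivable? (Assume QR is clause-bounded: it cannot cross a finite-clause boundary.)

Yes

*each biologist* is the subject of an ECM infinitive — the infinitival complement of an ECM verb is not a scope island, so *each biologist* can raise into the matrix clause.
Clause-internal QR can adjoin the lower DP above the subject, yielding the inverse reading.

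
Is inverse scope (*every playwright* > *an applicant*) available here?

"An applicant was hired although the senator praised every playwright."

The target quantifier *every playwright* is part of the adjunct clause *although the senator praised every playwright*.
Scope out of an adjunct clause is unavailable: QR respects the adjunct-island constraint.
The inverse ordering *every playwright* > *an applicant* is therefore underivable.

No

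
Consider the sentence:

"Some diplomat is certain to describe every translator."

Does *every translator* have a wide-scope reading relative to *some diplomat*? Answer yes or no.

Yes

Infinitival complements of raising predicates do not block QR; *every translator* and *some diplomat* are effectively clausemates.
Since no island is crossed, the inverse ordering is licensed alongside surface scope.
The sentence is scopally ambiguous between *some diplomat* > *every translator* and *every translator* > *some diplomat*.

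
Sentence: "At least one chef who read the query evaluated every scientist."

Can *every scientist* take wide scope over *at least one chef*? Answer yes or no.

Yes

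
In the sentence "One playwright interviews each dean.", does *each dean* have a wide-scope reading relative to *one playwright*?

*each dean* is the matrix object and *one playwright* the matrix subject; the two are clausemates.
Clause-internal QR can adjoin the lower DP above the subject, yielding the inverse reading.

Yes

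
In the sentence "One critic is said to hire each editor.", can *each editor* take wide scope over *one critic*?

The matrix predicate is a raising verb, whose infinitival complement is not a scope island — *each editor* can QR into the matrix clause.
With no island boundary between them, the object can take inverse scope over the subject via ordinary QR within the clause.
Both orderings are possible: *one critic* > *each editor* and *each editor* > *one critic*.

Yes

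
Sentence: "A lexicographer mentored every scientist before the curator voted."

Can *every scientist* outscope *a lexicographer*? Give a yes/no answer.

The adjunct clause does not contain *every scientist*, which is the matrix object.
Since no island is crossed, the inverse ordering is licensed alongside surface scope.

Yes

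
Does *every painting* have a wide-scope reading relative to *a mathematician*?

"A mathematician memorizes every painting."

Yes

*every painting* and *a mathematician* are in the same minimal clause.
No island intervenes, so both surface and inverse scope are derivable.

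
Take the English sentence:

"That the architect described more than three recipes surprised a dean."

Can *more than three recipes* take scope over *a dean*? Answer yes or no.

No

Structurally, *more than three recipes* is inside the sentential subject *that the architect described more than three recipes*.
Clausal subjects are scope islands; QR from inside the subject into the matrix is barred.
*more than three recipes* > *a dean* would require crossing that boundary, which is illicit.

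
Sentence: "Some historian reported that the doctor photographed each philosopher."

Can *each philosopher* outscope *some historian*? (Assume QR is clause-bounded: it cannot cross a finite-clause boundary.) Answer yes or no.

No

*each philosopher* is embedded in the finite complement clause *that the doctor photographed each philosopher*.
With QR restricted to its own tensed clause, the embedded quantifier cannot reach a matrix scope position.
So *each philosopher* cannot raise high enough to outscope *some historian*; only the surface ordering *some historian* > *each philosopher* is available.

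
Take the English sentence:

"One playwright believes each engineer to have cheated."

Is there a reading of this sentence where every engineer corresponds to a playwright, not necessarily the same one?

Yes

This is the *each engineer* > *one playwright* reading.
*each engineer* is an ECM subject; ECM complements are not islands, and the embedded quantifier may take matrix scope.
QR within a single clause is free, so the lower quantifier may take scope over the higher one.
Both orderings are possible: *one playwright* > *each engineer* and *each engineer* > *one playwright*.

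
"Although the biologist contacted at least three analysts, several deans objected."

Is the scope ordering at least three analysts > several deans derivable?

No

*at least three analysts* occurs within the adjunct clause *although the biologist contacted at least three analysts*.
Since the clause is an adjunct (not a complement), the Adjunct Condition blocks QR across its edge.
There is no licit LF on which *at least three analysts* c-commands *several deans*.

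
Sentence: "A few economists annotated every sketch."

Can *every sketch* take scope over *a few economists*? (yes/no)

Yes

*every sketch* and *a few economists* are in the same minimal clause.
Since no island is crossed, the inverse ordering is licensed alongside surface scope.
So *every sketch* > *a few economists* is among the available readings.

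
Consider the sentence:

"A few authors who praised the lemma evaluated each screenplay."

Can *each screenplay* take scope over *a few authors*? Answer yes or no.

The relative clause *who praised the lemma* modifies *a few authors*, but *each screenplay* is not inside that relative clause — it is an argument of the matrix verb.
With no island boundary between them, the object can take inverse scope over the subject via ordinary QR within the clause.
Both orderings are possible: *a few authors* > *each screenplay* and *each screenplay* > *a few authors*.

Yes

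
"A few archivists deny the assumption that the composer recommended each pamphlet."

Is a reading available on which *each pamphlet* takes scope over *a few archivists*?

Structurally, *each pamphlet* is inside the complex NP *the assumption that the composer recommended each pamphlet*.
Since the clause is the complement of a nominal head, the CNPC blocks scope extraction.
So *each pamphlet* cannot raise high enough to outscope *a few archivists*; only the surface ordering *a few archivists* > *each pamphlet* is available.

No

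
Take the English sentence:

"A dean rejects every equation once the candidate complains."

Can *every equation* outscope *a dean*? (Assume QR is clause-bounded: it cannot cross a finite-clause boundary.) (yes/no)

Yes

Neither queried DP is inside the adjunct, so the adjunct-island constraint does not apply.
Ordinary QR to a clause-peripheral position gives the wide-scope LF for the lower DP.
So *every equation* > *a dean* is among the available readings.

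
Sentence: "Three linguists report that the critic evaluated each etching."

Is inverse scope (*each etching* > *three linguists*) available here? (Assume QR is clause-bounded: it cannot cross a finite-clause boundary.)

*each etching* occurs within the finite complement clause *that the critic evaluated each etching*.
QR is clause-bounded, so the finite complement is a scope island for the embedded quantifier.
*each etching* is confined to the island and cannot take scope over *three linguists*.

No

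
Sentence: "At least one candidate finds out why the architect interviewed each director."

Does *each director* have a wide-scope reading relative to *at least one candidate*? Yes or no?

No

*each director* occurs within the embedded question *why the architect interviewed each director*.
Embedded questions are wh-islands: a quantifier inside an indirect question cannot QR into the matrix clause.
The inverse ordering *each director* > *at least one candidate* is therefore underivable.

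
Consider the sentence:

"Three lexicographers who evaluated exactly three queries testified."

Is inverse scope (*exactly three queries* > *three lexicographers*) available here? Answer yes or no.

*exactly three queries* sits inside the relative clause *who evaluated exactly three queries*.
A relative clause is a scope island — quantifier raising cannot cross its boundary.
The inverse ordering *exactly three queries* > *three lexicographers* is therefore underivable.

No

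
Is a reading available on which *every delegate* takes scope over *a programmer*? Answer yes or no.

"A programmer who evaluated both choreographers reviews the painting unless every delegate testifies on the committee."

No

*every delegate* occurs within the adjunct clause *unless every delegate testifies on the committee*.
Adjuncts are opaque for quantifier raising; a quantifier in an adjunct stays inside it.
There is no licit LF on which *every delegate* c-commands *a programmer*.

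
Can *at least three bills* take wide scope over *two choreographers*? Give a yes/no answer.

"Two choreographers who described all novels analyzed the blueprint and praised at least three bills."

No

*at least three bills* occurs within one conjunct of the coordinate structure (*praised at least three bills*).
Coordinate structures are islands for non-across-the-board movement, QR included.
There is no licit LF on which *at least three bills* c-commands *two choreographers*.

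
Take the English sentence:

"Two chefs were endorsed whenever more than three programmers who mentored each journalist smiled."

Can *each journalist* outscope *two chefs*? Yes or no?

No

*each journalist* occurs within the relative clause *who mentored each journalist*, which is itself inside the adjunct *whenever more than three programmers who mentored each journalist smiled*.
The quantifier would have to escape first the RC and then the adjunct — two independent island violations.
There is no licit LF on which *each journalist* c-commands *two chefs*.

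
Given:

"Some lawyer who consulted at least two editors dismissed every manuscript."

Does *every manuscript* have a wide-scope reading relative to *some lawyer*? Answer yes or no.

Although the sentence contains a relative clause (*who consulted at least two editors*), *every manuscript* is outside it, in the matrix VP.
With no island boundary between them, the object can take inverse scope over the subject via ordinary QR within the clause.
So *every manuscript* > *some lawyer* is among the available readings.

Yes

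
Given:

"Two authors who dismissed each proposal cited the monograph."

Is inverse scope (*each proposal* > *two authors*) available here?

No

The DP *each proposal* is contained in the relative clause *who dismissed each proposal*.
Relative clauses are scope islands: a quantifier cannot QR out of a relative clause to take scope in the matrix clause.
So the wide-scope reading for *each proposal* is blocked.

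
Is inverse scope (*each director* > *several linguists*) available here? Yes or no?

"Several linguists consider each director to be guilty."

Yes

The ECM infinitive is scope-transparent — *each director* is free to raise above *several linguists*.
Since no island is crossed, the inverse ordering is licensed alongside surface scope.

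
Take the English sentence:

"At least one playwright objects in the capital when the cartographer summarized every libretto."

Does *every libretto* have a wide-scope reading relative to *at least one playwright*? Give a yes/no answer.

No

*every libretto* occurs within the adjunct clause *when the cartographer summarized every libretto*.
Adverbial clauses are not L-marked, so they are barriers for QR — the quantifier cannot escape the adjunct.
So the wide-scope reading for *every libretto* is blocked.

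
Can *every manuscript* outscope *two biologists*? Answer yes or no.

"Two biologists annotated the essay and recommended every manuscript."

The DP *every manuscript* is contained in one conjunct of the coordinate structure (*recommended every manuscript*).
The Coordinate Structure Constraint blocks movement (including QR) out of a single conjunct.
*every manuscript* is confined to the island and cannot take scope over *two biologists*.

No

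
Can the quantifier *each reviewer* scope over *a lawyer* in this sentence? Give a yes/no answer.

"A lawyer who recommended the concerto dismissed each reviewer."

*each reviewer* is a matrix argument; only *a lawyer* is modified by the relative clause *who recommended the concerto*, so the RC island is irrelevant to the target quantifier.
No island intervenes, so both surface and inverse scope are derivable.

Yes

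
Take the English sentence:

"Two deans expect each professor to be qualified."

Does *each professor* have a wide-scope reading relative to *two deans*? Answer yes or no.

Yes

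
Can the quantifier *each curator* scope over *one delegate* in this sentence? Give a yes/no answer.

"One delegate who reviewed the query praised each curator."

*each curator* is a matrix argument; only *one delegate* is modified by the relative clause *who reviewed the query*, so the RC island is irrelevant to the target quantifier.
No island intervenes, so both surface and inverse scope are derivable.

Yes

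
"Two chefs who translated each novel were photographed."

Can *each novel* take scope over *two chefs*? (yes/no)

No

*each novel* occurs within the relative clause *who translated each novel*.
Relative clauses are scope islands: a quantifier cannot QR out of a relative clause to take scope in the matrix clause.
The inverse ordering *each novel* > *two chefs* is therefore underivable.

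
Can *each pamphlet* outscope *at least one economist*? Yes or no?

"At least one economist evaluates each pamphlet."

Yes

*each pamphlet* and *at least one economist* are in the same minimal clause.
No island intervenes, so both surface and inverse scope are derivable.
Both orderings are possible: *at least one economist* > *each pamphlet* and *each pamphlet* > *at least one economist*.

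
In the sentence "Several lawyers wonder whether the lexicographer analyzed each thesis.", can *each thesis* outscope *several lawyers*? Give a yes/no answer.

*each thesis* occurs within the embedded question *whether the lexicographer analyzed each thesis*.
The wh-island constraint blocks QR out of an embedded interrogative.
*each thesis* is confined to the island and cannot take scope over *several lawyers*.

No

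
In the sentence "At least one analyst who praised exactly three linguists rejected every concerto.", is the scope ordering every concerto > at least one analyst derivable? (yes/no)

Yes

The RC *who praised exactly three linguists* is an island, but *every concerto* is not inside it — it is the matrix object, a clausemate of *at least one analyst*.
With no island boundary between them, the object can take inverse scope over the subject via ordinary QR within the clause.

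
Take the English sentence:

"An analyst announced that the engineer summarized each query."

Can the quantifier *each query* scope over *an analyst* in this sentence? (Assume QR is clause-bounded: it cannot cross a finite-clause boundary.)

*each query* sits inside the finite complement clause *that the engineer summarized each query*.
QR is clause-bounded, so the finite complement is a scope island for the embedded quantifier.
*each query* is confined to the island and cannot take scope over *an analyst*.
(Only the surface reading survives: one fixed analyst with respect to all the relevant queries.)

No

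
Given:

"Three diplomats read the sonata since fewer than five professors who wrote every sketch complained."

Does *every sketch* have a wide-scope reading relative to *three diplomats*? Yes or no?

The target quantifier *every sketch* is part of the relative clause *who wrote every sketch*, which is itself inside the adjunct *since fewer than five professors who wrote every sketch complained*.
Nested islands: the RC island is itself inside an adjunct island, so wide scope is doubly excluded.
*every sketch* > *three diplomats* would require crossing that boundary, which is illicit.

No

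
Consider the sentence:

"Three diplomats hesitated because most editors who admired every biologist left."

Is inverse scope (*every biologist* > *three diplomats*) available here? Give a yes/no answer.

*every biologist* sits inside the relative clause *who admired every biologist*, which is itself inside the adjunct *because most editors who admired every biologist left*.
Nested islands: the RC island is itself inside an adjunct island, so wide scope is doubly excluded.
*every biologist* > *three diplomats* would require crossing that boundary, which is illicit.

No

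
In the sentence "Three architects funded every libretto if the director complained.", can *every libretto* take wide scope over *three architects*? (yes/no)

Yes

The adjunct clause does not contain *every libretto*, which is the matrix object.
Nothing blocks QR of the lower DP to a position above the higher one, so inverse scope is available.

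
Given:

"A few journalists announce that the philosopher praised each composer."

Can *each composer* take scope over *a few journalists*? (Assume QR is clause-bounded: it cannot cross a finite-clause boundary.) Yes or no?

Structurally, *each composer* is inside the finite complement clause *that the philosopher praised each composer*.
With QR restricted to its own tensed clause, the embedded quantifier cannot reach a matrix scope position.
So the wide-scope reading for *each composer* is blocked.

No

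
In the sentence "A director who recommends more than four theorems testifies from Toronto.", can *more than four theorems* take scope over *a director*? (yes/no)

No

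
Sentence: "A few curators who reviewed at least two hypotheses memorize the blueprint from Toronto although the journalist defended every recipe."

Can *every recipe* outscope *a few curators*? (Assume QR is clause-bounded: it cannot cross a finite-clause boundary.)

No

*every recipe* is embedded in the adjunct clause *although the journalist defended every recipe*.
The adjunct-island constraint bars QR out of an adverbial clause.
*every recipe* is confined to the island and cannot take scope over *a few curators*.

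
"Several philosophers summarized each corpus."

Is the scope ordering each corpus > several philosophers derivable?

Yes

*each corpus* and *several philosophers* are in the same minimal clause.
Since no island is crossed, the inverse ordering is licensed alongside surface scope.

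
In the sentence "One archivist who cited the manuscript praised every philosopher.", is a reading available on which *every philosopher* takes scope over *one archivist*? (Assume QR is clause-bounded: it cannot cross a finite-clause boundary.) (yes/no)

Yes

*every philosopher* sits in the matrix clause, not in the relative clause on *one archivist*.
Nothing blocks QR of the lower DP to a position above the higher one, so inverse scope is available.
So *every philosopher* > *one archivist* is among the available readings.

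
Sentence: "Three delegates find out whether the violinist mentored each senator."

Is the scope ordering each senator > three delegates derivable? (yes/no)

*each senator* sits inside the embedded question *whether the violinist mentored each senator*.
Embedded wh-clauses are opaque for QR, so the quantifier stays inside the question.
The inverse ordering *each senator* > *three delegates* is therefore underivable.

No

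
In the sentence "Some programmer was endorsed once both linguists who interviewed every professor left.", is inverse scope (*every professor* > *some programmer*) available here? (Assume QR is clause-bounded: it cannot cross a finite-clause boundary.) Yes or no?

No

*every professor* occurs within the relative clause *who interviewed every professor*, which is itself inside the adjunct *once both linguists who interviewed every professor left*.
Nested islands: the RC island is itself inside an adjunct island, so wide scope is doubly excluded.
So *every professor* cannot raise high enough to outscope *some programmer*; only the surface ordering *some programmer* > *every professor* is available.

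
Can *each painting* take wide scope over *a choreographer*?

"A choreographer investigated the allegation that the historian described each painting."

*each painting* sits inside the complex NP *the allegation that the historian described each painting*.
The complex NP is opaque for QR — the quantifier is frozen inside the noun's complement.
So *each painting* cannot raise high enough to outscope *a choreographer*; only the surface ordering *a choreographer* > *each painting* is available.

No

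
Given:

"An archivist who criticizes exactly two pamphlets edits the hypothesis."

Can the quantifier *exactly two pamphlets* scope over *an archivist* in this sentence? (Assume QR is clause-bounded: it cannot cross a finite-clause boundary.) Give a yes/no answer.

Structurally, *exactly two pamphlets* is inside the relative clause *who criticizes exactly two pamphlets*.
Relative clauses are scope islands: a quantifier cannot QR out of a relative clause to take scope in the matrix clause.
So *exactly two pamphlets* cannot raise high enough to outscope *an archivist*; only the surface ordering *an archivist* > *exactly two pamphlets* is available.

No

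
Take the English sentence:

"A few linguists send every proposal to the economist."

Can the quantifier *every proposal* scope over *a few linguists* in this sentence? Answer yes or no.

Yes

*a few linguists* and *every proposal* are co-arguments of the matrix verb, with nothing but a clause-internal boundary between them.
Clause-internal QR can adjoin the lower DP above the subject, yielding the inverse reading.
The sentence is scopally ambiguous between *a few linguists* > *every proposal* and *every proposal* > *a few linguists*.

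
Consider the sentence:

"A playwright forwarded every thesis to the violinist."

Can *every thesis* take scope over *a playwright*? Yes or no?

Yes

*every thesis* is the matrix object and *a playwright* the matrix subject; the two are clausemates.
With no island boundary between them, the object can take inverse scope over the subject via ordinary QR within the clause.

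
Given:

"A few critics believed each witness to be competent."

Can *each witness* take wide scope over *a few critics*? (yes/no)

Yes

*each witness* is an ECM subject; ECM complements are not islands, and the embedded quantifier may take matrix scope.
QR within a single clause is free, so the lower quantifier may take scope over the higher one.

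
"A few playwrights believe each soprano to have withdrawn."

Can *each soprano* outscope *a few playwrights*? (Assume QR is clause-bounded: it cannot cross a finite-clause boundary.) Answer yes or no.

Yes

*each soprano* is an ECM subject; ECM complements are not islands, and the embedded quantifier may take matrix scope.
With no island boundary between them, the object can take inverse scope over the subject via ordinary QR within the clause.
The sentence is scopally ambiguous between *a few playwrights* > *each soprano* and *each soprano* > *a few playwrights*.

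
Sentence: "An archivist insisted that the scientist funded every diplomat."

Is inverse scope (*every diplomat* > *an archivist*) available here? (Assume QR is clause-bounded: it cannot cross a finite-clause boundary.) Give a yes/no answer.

No

Structurally, *every diplomat* is inside the finite complement clause *that the scientist funded every diplomat*.
With QR restricted to its own tensed clause, the embedded quantifier cannot reach a matrix scope position.
There is no licit LF on which *every diplomat* c-commands *an archivist*.
(Only the surface reading survives: one fixed archivist with respect to all the relevant diplomats.)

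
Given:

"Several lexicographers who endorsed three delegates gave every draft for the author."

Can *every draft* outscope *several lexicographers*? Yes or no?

Yes

*every draft* is a matrix argument; only *several lexicographers* is modified by the relative clause *who endorsed three delegates*, so the RC island is irrelevant to the target quantifier.
Since no island is crossed, the inverse ordering is licensed alongside surface scope.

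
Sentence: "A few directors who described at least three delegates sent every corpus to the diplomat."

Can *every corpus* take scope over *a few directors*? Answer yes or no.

The RC *who described at least three delegates* is an island, but *every corpus* is not inside it — it is the matrix object, a clausemate of *a few directors*.
Clause-internal QR can adjoin the lower DP above the subject, yielding the inverse reading.
So *every corpus* > *a few directors* is among the available readings.

Yes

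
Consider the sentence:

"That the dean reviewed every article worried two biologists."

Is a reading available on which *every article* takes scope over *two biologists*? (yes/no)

The target quantifier *every article* is part of the sentential subject *that the dean reviewed every article*.
Clausal subjects are scope islands; QR from inside the subject into the matrix is barred.
*every article* is confined to the island and cannot take scope over *two biologists*.

No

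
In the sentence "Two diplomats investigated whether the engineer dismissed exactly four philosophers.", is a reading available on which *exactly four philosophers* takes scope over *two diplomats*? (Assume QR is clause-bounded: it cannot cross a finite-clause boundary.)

No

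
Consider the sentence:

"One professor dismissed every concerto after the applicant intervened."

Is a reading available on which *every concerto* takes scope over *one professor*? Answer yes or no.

Yes

Neither queried DP is inside the adjunct, so the adjunct-island constraint does not apply.
Nothing blocks QR of the lower DP to a position above the higher one, so inverse scope is available.
The sentence is scopally ambiguous between *one professor* > *every concerto* and *every concerto* > *one professor*.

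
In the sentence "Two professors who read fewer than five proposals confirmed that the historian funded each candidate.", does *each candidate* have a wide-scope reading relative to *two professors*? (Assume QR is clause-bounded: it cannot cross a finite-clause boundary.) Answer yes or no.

No

*each candidate* is embedded in the finite complement clause *that the historian funded each candidate*.
With QR restricted to its own tensed clause, the embedded quantifier cannot reach a matrix scope position.
So the wide-scope reading for *each candidate* is blocked.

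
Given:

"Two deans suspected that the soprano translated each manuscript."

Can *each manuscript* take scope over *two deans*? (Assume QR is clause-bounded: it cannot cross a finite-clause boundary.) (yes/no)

No

Structurally, *each manuscript* is inside the finite complement clause *that the soprano translated each manuscript*.
Under clause-bounded QR, a quantifier in an embedded finite clause cannot raise into the matrix clause.
Hence only narrow scope for *each manuscript* (under *two deans*) survives.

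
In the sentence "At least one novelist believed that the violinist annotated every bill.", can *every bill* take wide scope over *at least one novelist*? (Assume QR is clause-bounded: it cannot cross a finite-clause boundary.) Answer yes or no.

*every bill* sits inside the finite complement clause *that the violinist annotated every bill*.
Given the clause-boundedness assumption, QR cannot cross the finite CP into the matrix.
So *every bill* cannot raise to a position above *at least one novelist*.

No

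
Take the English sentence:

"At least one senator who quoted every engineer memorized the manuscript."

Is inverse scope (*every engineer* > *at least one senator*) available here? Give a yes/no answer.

No

*every engineer* is embedded in the relative clause *who quoted every engineer*.
QR out of a relative clause is ruled out by the relative-clause island constraint.
*every engineer* is confined to the island and cannot take scope over *at least one senator*.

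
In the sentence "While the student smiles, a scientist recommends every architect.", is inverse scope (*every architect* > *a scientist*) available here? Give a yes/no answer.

Yes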